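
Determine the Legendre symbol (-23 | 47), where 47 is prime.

First reduce: -23 ≡ 24 (mod 47).
Pull out 2^3: since 47 ≡ 7 (mod 8), (2/47) = +1, so (2/47)^3 = +1.
Reciprocity: 3 ≡ 3 and 47 ≡ 3 (mod 4), so (3/47) = −(47/3).
Reduce top mod 3: now compute (2/3).
Pull out 2: since 3 ≡ 3 (mod 8), (2/3) = -1.
Reached (1/3) = 1. Collecting the sign flips along the way, the symbol is +1.

1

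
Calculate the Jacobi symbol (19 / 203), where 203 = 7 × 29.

1

Reciprocity: 19 ≡ 3 and 203 ≡ 3 (mod 4), so (19/203) = −(203/19).
Reduce top mod 19: now compute (13/19).
Reciprocity: 13 ≡ 1 and 19 ≡ 3 (mod 4), so (13/19) = +(19/13).
Reduce top mod 13: now compute (6/13).
Pull out 2: since 13 ≡ 5 (mod 8), (2/13) = -1.
Reciprocity: 3 ≡ 3 and 13 ≡ 1 (mod 4), so (3/13) = +(13/3).
Reduce top mod 3: now compute (1/3).
Reached (1/3) = 1. Collecting the sign flips along the way, the symbol is +1.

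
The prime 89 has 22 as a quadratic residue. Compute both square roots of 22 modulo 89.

17, 72

89 ≡ 1 (mod 4), so we find a root by search.
Trying successive values, 17² = 289 ≡ 22 (mod 89). The other root is 89 − 17 = 72.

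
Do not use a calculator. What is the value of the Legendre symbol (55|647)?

1

Reciprocity: 55 ≡ 3 and 647 ≡ 3 (mod 4), so (55/647) = −(647/55).
Reduce top mod 55: now compute (42/55).
Pull out 2: since 55 ≡ 7 (mod 8), (2/55) = +1.
Reciprocity: 21 ≡ 1 and 55 ≡ 3 (mod 4), so (21/55) = +(55/21).
Reduce top mod 21: now compute (13/21).
Reciprocity: 13 ≡ 1 and 21 ≡ 1 (mod 4), so (13/21) = +(21/13).
Reduce top mod 13: now compute (8/13).
Pull out 2^3: since 13 ≡ 5 (mod 8), (2/13) = -1, so (2/13)^3 = -1.
Reached (1/13) = 1. Collecting the sign flips along the way, the symbol is +1.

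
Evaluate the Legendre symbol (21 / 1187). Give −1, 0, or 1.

-1

Reciprocity: 21 ≡ 1 and 1187 ≡ 3 (mod 4), so (21/1187) = +(1187/21).
Reduce top mod 21: now compute (11/21).
Reciprocity: 11 ≡ 3 and 21 ≡ 1 (mod 4), so (11/21) = +(21/11).
Reduce top mod 11: now compute (10/11).
Pull out 2: since 11 ≡ 3 (mod 8), (2/11) = -1.
Reciprocity: 5 ≡ 1 and 11 ≡ 3 (mod 4), so (5/11) = +(11/5).
Reduce top mod 5: now compute (1/5).
Reached (1/5) = 1. Collecting the sign flips along the way, the symbol is -1.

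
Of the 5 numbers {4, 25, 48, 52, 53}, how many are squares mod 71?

3

(4/71) = +1 → QR.
(25/71) = +1 → QR.
(48/71) = +1 → QR.
(52/71) = -1 → non-residue.
(53/71) = -1 → non-residue.
Total quadratic residues among the 5: 3.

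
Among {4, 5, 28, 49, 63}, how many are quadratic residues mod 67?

2

(4/67) = +1 → QR.
(5/67) = -1 → non-residue.
(28/67) = -1 → non-residue.
(49/67) = +1 → QR.
(63/67) = -1 → non-residue.
Total quadratic residues among the 5: 2.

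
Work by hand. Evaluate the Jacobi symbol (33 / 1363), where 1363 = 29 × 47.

Reciprocity: 33 ≡ 1 and 1363 ≡ 3 (mod 4), so (33/1363) = +(1363/33).
Reduce top mod 33: now compute (10/33).
Pull out 2: since 33 ≡ 1 (mod 8), (2/33) = +1.
Reciprocity: 5 ≡ 1 and 33 ≡ 1 (mod 4), so (5/33) = +(33/5).
Reduce top mod 5: now compute (3/5).
Reciprocity: 3 ≡ 3 and 5 ≡ 1 (mod 4), so (3/5) = +(5/3).
Reduce top mod 3: now compute (2/3).
Pull out 2: since 3 ≡ 3 (mod 8), (2/3) = -1.
Reached (1/3) = 1. Collecting the sign flips along the way, the symbol is -1.

-1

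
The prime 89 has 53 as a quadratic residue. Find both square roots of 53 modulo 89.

26, 63

89 ≡ 1 (mod 4), so we find a root by search.
Trying successive values, 26² = 676 ≡ 53 (mod 89). The other root is 89 − 26 = 63.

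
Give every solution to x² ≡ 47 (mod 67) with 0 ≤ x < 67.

Since 67 ≡ 3 (mod 4), a square root of 47 is 47^((67+1)/4) = 47^17 mod 67.
Repeated squaring: 47^2≡65, 47^4≡4, 47^8≡16, 47^16≡55 (mod 67).
47^17 = 47^(16+1) ≡ 39 (mod 67).
Check: 39² = 1521 ≡ 47 (mod 67). The two roots are 28 and 39.

28, 39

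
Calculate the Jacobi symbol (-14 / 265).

First reduce: -14 ≡ 251 (mod 265).
Reciprocity: 251 ≡ 3 and 265 ≡ 1 (mod 4), so (251/265) = +(265/251).
Reduce top mod 251: now compute (14/251).
Pull out 2: since 251 ≡ 3 (mod 8), (2/251) = -1.
Reciprocity: 7 ≡ 3 and 251 ≡ 3 (mod 4), so (7/251) = −(251/7).
Reduce top mod 7: now compute (6/7).
Pull out 2: since 7 ≡ 7 (mod 8), (2/7) = +1.
Reciprocity: 3 ≡ 3 and 7 ≡ 3 (mod 4), so (3/7) = −(7/3).
Reduce top mod 3: now compute (1/3).
Reached (1/3) = 1. Collecting the sign flips along the way, the symbol is -1.

-1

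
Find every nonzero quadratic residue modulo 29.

1, 4, 5, 6, 7, 9, 13, 16, 20, 22, 23, 24, 25, 28

Square k = 1,…,14 (k and 29−k give the same square):
1²=1, 2²=4, 3²=9, 4²=16, 5²=25, 6²≡7, 7²≡20, 8²≡6, 9²≡23, 10²≡13, 11²≡5, 12²≡28, 13²≡24, 14²≡22 (mod 29).
So the quadratic residues mod 29 are {1, 4, 5, 6, 7, 9, 13, 16, 20, 22, 23, 24, 25, 28}.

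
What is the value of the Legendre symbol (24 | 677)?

1

Pull out 2^3: since 677 ≡ 5 (mod 8), (2/677) = -1, so (2/677)^3 = -1.
Reciprocity: 3 ≡ 3 and 677 ≡ 1 (mod 4), so (3/677) = +(677/3).
Reduce top mod 3: now compute (2/3).
Pull out 2: since 3 ≡ 3 (mod 8), (2/3) = -1.
Reached (1/3) = 1. Collecting the sign flips along the way, the symbol is +1.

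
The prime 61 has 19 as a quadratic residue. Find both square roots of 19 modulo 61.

18, 43

61 ≡ 1 (mod 4), so we find a root by search.
Trying successive values, 18² = 324 ≡ 19 (mod 61). The other root is 61 − 18 = 43.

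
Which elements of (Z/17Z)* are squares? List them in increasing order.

1, 2, 4, 8, 9, 13, 15, 16

Square k = 1,…,8 (k and 17−k give the same square):
1²=1, 2²=4, 3²=9, 4²=16, 5²≡8, 6²≡2, 7²≡15, 8²≡13 (mod 17).
So the quadratic residues mod 17 are {1, 2, 4, 8, 9, 13, 15, 16}.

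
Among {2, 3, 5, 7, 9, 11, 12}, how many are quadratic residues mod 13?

(2/13) = -1 → non-residue.
(3/13) = +1 → QR.
(5/13) = -1 → non-residue.
(7/13) = -1 → non-residue.
(9/13) = +1 → QR.
(11/13) = -1 → non-residue.
(12/13) = +1 → QR.
Total quadratic residues among the 7: 3.

3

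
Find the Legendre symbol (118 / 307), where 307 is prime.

1

Euler's criterion: (118/307) ≡ 118^153 (mod 307).
118^2 ≡ 109 (mod 307)
118^4 ≡ 215 (mod 307)
118^8 ≡ 175 (mod 307)
118^16 ≡ 232 (mod 307)
118^32 ≡ 99 (mod 307)
118^64 ≡ 284 (mod 307)
118^128 ≡ 222 (mod 307)
118^153 = 118^(128+16+8+1) ≡ 1 (mod 307).
Result is 1, so (118/307) = 1.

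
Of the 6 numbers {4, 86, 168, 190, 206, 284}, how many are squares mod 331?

2

(4/331) = +1 → QR.
(86/331) = -1 → non-residue.
(168/331) = -1 → non-residue.
(190/331) = -1 → non-residue.
(206/331) = -1 → non-residue.
(284/331) = +1 → QR.
Total quadratic residues among the 6: 2.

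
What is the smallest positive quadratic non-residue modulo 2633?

(2/2633) = +1, so 2 is a residue.
(3/2633) = −1, so 3 is the smallest positive non-residue mod 2633.

3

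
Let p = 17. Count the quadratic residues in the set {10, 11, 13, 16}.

(10/17) = -1 → non-residue.
(11/17) = -1 → non-residue.
(13/17) = +1 → QR.
(16/17) = +1 → QR.
Total quadratic residues among the 4: 2.

2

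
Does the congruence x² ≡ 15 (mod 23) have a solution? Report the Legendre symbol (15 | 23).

-1

Euler's criterion: (15/23) ≡ 15^11 (mod 23).
15^2 ≡ 18 (mod 23)
15^4 ≡ 2 (mod 23)
15^8 ≡ 4 (mod 23)
15^11 = 15^(8+2+1) ≡ 22 (mod 23).
Result is 22 ≡ −1, so (15/23) = −1.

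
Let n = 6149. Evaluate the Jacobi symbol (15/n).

Reciprocity: 15 ≡ 3 and 6149 ≡ 1 (mod 4), so (15/6149) = +(6149/15).
Reduce top mod 15: now compute (14/15).
Pull out 2: since 15 ≡ 7 (mod 8), (2/15) = +1.
Reciprocity: 7 ≡ 3 and 15 ≡ 3 (mod 4), so (7/15) = −(15/7).
Reduce top mod 7: now compute (1/7).
Reached (1/7) = 1. Collecting the sign flips along the way, the symbol is -1.

-1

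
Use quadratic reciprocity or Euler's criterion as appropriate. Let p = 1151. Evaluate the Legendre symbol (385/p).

1

Reciprocity: 385 ≡ 1 and 1151 ≡ 3 (mod 4), so (385/1151) = +(1151/385).
Reduce top mod 385: now compute (381/385).
Reciprocity: 381 ≡ 1 and 385 ≡ 1 (mod 4), so (381/385) = +(385/381).
Reduce top mod 381: now compute (4/381).
Pull out 2^2: since 381 ≡ 5 (mod 8), (2/381) = -1, so (2/381)^2 = +1.
Reached (1/381) = 1. Collecting the sign flips along the way, the symbol is +1.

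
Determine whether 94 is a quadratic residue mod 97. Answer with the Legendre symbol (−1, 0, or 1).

Euler's criterion: (94/97) ≡ 94^48 (mod 97).
94^2 ≡ 9 (mod 97)
94^4 ≡ 81 (mod 97)
94^8 ≡ 62 (mod 97)
94^16 ≡ 61 (mod 97)
94^32 ≡ 35 (mod 97)
94^48 = 94^(32+16) ≡ 1 (mod 97).
Result is 1, so (94/97) = 1.

1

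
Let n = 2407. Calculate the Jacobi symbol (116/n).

0

Pull out 2^2: since 2407 ≡ 7 (mod 8), (2/2407) = +1, so (2/2407)^2 = +1.
Reciprocity: 29 ≡ 1 and 2407 ≡ 3 (mod 4), so (29/2407) = +(2407/29).
Reduce top mod 29: now compute (0/29).
Top reduces to 0: gcd > 1, so the symbol is 0.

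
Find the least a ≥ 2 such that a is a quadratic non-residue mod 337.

(2/337) = +1, so 2 is a residue.
(3/337) = +1, so 3 is a residue.
(4/337) = +1, so 4 is a residue.
(5/337) = −1, so 5 is the smallest positive non-residue mod 337.

5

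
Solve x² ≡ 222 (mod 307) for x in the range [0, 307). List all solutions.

23, 284

Since 307 ≡ 3 (mod 4), a square root of 222 is 222^((307+1)/4) = 222^77 mod 307.
Repeated squaring: 222^2≡164, 222^4≡187, 222^8≡278, 222^16≡227, 222^32≡260, 222^64≡60 (mod 307).
222^77 = 222^(64+8+4+1) ≡ 284 (mod 307).
Check: 284² = 80656 ≡ 222 (mod 307). The two roots are 23 and 284.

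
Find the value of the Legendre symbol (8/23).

Pull out 2^3: since 23 ≡ 7 (mod 8), (2/23) = +1, so (2/23)^3 = +1.
Reached (1/23) = 1. Collecting the sign flips along the way, the symbol is +1.

1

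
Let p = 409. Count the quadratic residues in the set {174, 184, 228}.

1

(174/409) = -1 → non-residue.
(184/409) = +1 → QR.
(228/409) = -1 → non-residue.
Total quadratic residues among the 3: 1.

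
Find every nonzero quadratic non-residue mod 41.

3,6,7,11,12,13,14,15,17,19,22,24,26,27,28,29,30,34,35,38

Square k = 1,…,20 (k and 41−k give the same square):
1²=1, 2²=4, 3²=9, 4²=16, 5²=25, 6²=36, 7²≡8, 8²≡23, 9²≡40, 10²≡18, 11²≡39, 12²≡21, 13²≡5, 14²≡32, 15²≡20, 16²≡10, 17²≡2, 18²≡37, 19²≡33, 20²≡31 (mod 41).
The residues are {1, 2, 4, 5, 8, 9, 10, 16, 18, 20, 21, 23, 25, 31, 32, 33, 36, 37, 39, 40}; the non-residues are the remaining 20 nonzero classes.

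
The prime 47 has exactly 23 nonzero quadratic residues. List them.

Square k = 1,…,23 (k and 47−k give the same square):
1²=1, 2²=4, 3²=9, 4²=16, 5²=25, 6²=36, 7²≡2, 8²≡17, 9²≡34, 10²≡6, 11²≡27, 12²≡3, 13²≡28, 14²≡8, 15²≡37, 16²≡21, 17²≡7, 18²≡42, 19²≡32, 20²≡24, 21²≡18, 22²≡14, 23²≡12 (mod 47).
So the quadratic residues mod 47 are {1, 2, 3, 4, 6, 7, 8, 9, 12, 14, 16, 17, 18, 21, 24, 25, 27, 28, 32, 34, 36, 37, 42}.

1, 2, 3, 4, 6, 7, 8, 9, 12, 14, 16, 17, 18, 21, 24, 25, 27, 28, 32, 34, 36, 37, 42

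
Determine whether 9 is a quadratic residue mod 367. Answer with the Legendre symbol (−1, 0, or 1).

1

Euler's criterion: (9/367) ≡ 9^183 (mod 367).
9^2 ≡ 81 (mod 367)
9^4 ≡ 322 (mod 367)
9^8 ≡ 190 (mod 367)
9^16 ≡ 134 (mod 367)
9^32 ≡ 340 (mod 367)
9^64 ≡ 362 (mod 367)
9^128 ≡ 25 (mod 367)
9^183 = 9^(128+32+16+4+2+1) ≡ 1 (mod 367).
Result is 1, so (9/367) = 1.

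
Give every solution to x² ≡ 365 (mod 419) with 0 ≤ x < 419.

28, 391

Since 419 ≡ 3 (mod 4), a square root of 365 is 365^((419+1)/4) = 365^105 mod 419.
Repeated squaring: 365^2≡402, 365^4≡289, 365^8≡140, 365^16≡326, 365^32≡269, 365^64≡293 (mod 419).
365^105 = 365^(64+32+8+1) ≡ 28 (mod 419).
Check: 28² = 784 ≡ 365 (mod 419). The two roots are 28 and 391.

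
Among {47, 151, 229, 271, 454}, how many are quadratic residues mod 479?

(47/479) = -1 → non-residue.
(151/479) = +1 → QR.
(229/479) = -1 → non-residue.
(271/479) = +1 → QR.
(454/479) = -1 → non-residue.
Total quadratic residues among the 5: 2.

2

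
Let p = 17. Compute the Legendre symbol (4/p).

Pull out 2^2: since 17 ≡ 1 (mod 8), (2/17) = +1, so (2/17)^2 = +1.
Reached (1/17) = 1. Collecting the sign flips along the way, the symbol is +1.

1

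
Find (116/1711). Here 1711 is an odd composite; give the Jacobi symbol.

0

Pull out 2^2: since 1711 ≡ 7 (mod 8), (2/1711) = +1, so (2/1711)^2 = +1.
Reciprocity: 29 ≡ 1 and 1711 ≡ 3 (mod 4), so (29/1711) = +(1711/29).
Reduce top mod 29: now compute (0/29).
Top reduces to 0: gcd > 1, so the symbol is 0.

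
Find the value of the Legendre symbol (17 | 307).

1

Reciprocity: 17 ≡ 1 and 307 ≡ 3 (mod 4), so (17/307) = +(307/17).
Reduce top mod 17: now compute (1/17).
Reached (1/17) = 1. Collecting the sign flips along the way, the symbol is +1.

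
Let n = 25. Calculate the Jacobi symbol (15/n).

0

Reciprocity: 15 ≡ 3 and 25 ≡ 1 (mod 4), so (15/25) = +(25/15).
Reduce top mod 15: now compute (10/15).
Pull out 2: since 15 ≡ 7 (mod 8), (2/15) = +1.
Reciprocity: 5 ≡ 1 and 15 ≡ 3 (mod 4), so (5/15) = +(15/5).
Reduce top mod 5: now compute (0/5).
Top reduces to 0: gcd > 1, so the symbol is 0.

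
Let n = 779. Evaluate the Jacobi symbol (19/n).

Reciprocity: 19 ≡ 3 and 779 ≡ 3 (mod 4), so (19/779) = −(779/19).
Reduce top mod 19: now compute (0/19).
Top reduces to 0: gcd > 1, so the symbol is 0.

0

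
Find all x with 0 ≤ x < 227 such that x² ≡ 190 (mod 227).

72, 155

Since 227 ≡ 3 (mod 4), a square root of 190 is 190^((227+1)/4) = 190^57 mod 227.
Repeated squaring: 190^2≡7, 190^4≡49, 190^8≡131, 190^16≡136, 190^32≡109 (mod 227).
190^57 = 190^(32+16+8+1) ≡ 155 (mod 227).
Check: 155² = 24025 ≡ 190 (mod 227). The two roots are 72 and 155.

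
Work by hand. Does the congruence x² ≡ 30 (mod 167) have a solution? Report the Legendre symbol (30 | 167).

Pull out 2: since 167 ≡ 7 (mod 8), (2/167) = +1.
Reciprocity: 15 ≡ 3 and 167 ≡ 3 (mod 4), so (15/167) = −(167/15).
Reduce top mod 15: now compute (2/15).
Pull out 2: since 15 ≡ 7 (mod 8), (2/15) = +1.
Reached (1/15) = 1. Collecting the sign flips along the way, the symbol is -1.

-1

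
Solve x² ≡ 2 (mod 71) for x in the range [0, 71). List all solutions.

Since 71 ≡ 3 (mod 4), a square root of 2 is 2^((71+1)/4) = 2^18 mod 71.
Repeated squaring: 2^2≡4, 2^4≡16, 2^8≡43, 2^16≡3 (mod 71).
2^18 = 2^(16+2) ≡ 12 (mod 71).
Check: 12² = 144 ≡ 2 (mod 71). The two roots are 12 and 59.

12, 59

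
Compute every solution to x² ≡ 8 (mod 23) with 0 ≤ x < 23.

10, 13

Since 23 ≡ 3 (mod 4), a square root of 8 is 8^((23+1)/4) = 8^6 mod 23.
Repeated squaring: 8^2≡18, 8^4≡2 (mod 23).
8^6 = 8^(4+2) ≡ 13 (mod 23).
Check: 13² = 169 ≡ 8 (mod 23). The two roots are 10 and 13.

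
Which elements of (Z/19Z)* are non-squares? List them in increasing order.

2, 3, 8, 10, 12, 13, 14, 15, 18

Square k = 1,…,9 (k and 19−k give the same square):
1²=1, 2²=4, 3²=9, 4²=16, 5²≡6, 6²≡17, 7²≡11, 8²≡7, 9²≡5 (mod 19).
The residues are {1, 4, 5, 6, 7, 9, 11, 16, 17}; the non-residues are the remaining 9 nonzero classes.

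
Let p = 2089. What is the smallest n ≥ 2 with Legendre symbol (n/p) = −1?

(2/2089) = +1, so 2 is a residue.
(3/2089) = +1, so 3 is a residue.
(4/2089) = +1, so 4 is a residue.
(5/2089) = +1, so 5 is a residue.
(6/2089) = +1, so 6 is a residue.
(7/2089) = −1, so 7 is the smallest positive non-residue mod 2089.

7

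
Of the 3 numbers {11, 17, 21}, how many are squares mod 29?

0

(11/29) = -1 → non-residue.
(17/29) = -1 → non-residue.
(21/29) = -1 → non-residue.
Total quadratic residues among the 3: 0.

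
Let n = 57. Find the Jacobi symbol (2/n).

1

Pull out 2: since 57 ≡ 1 (mod 8), (2/57) = +1.
Reached (1/57) = 1. Collecting the sign flips along the way, the symbol is +1.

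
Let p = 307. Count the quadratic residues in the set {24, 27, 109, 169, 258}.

(24/307) = +1 → QR.
(27/307) = -1 → non-residue.
(109/307) = +1 → QR.
(169/307) = +1 → QR.
(258/307) = -1 → non-residue.
Total quadratic residues among the 5: 3.

3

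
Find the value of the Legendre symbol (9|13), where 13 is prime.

Euler's criterion: (9/13) ≡ 9^6 (mod 13).
9^2 ≡ 3 (mod 13)
9^4 ≡ 9 (mod 13)
9^6 = 9^(4+2) ≡ 1 (mod 13).
Result is 1, so (9/13) = 1.

1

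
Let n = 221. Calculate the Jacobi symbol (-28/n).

1

First reduce: -28 ≡ 193 (mod 221).
Reciprocity: 193 ≡ 1 and 221 ≡ 1 (mod 4), so (193/221) = +(221/193).
Reduce top mod 193: now compute (28/193).
Pull out 2^2: since 193 ≡ 1 (mod 8), (2/193) = +1, so (2/193)^2 = +1.
Reciprocity: 7 ≡ 3 and 193 ≡ 1 (mod 4), so (7/193) = +(193/7).
Reduce top mod 7: now compute (4/7).
Pull out 2^2: since 7 ≡ 7 (mod 8), (2/7) = +1, so (2/7)^2 = +1.
Reached (1/7) = 1. Collecting the sign flips along the way, the symbol is +1.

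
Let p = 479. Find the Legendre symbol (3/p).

Reciprocity: 3 ≡ 3 and 479 ≡ 3 (mod 4), so (3/479) = −(479/3).
Reduce top mod 3: now compute (2/3).
Pull out 2: since 3 ≡ 3 (mod 8), (2/3) = -1.
Reached (1/3) = 1. Collecting the sign flips along the way, the symbol is +1.

1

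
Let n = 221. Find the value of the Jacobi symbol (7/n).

1

Reciprocity: 7 ≡ 3 and 221 ≡ 1 (mod 4), so (7/221) = +(221/7).
Reduce top mod 7: now compute (4/7).
Pull out 2^2: since 7 ≡ 7 (mod 8), (2/7) = +1, so (2/7)^2 = +1.
Reached (1/7) = 1. Collecting the sign flips along the way, the symbol is +1.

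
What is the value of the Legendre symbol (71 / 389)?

-1

Reciprocity: 71 ≡ 3 and 389 ≡ 1 (mod 4), so (71/389) = +(389/71).
Reduce top mod 71: now compute (34/71).
Pull out 2: since 71 ≡ 7 (mod 8), (2/71) = +1.
Reciprocity: 17 ≡ 1 and 71 ≡ 3 (mod 4), so (17/71) = +(71/17).
Reduce top mod 17: now compute (3/17).
Reciprocity: 3 ≡ 3 and 17 ≡ 1 (mod 4), so (3/17) = +(17/3).
Reduce top mod 3: now compute (2/3).
Pull out 2: since 3 ≡ 3 (mod 8), (2/3) = -1.
Reached (1/3) = 1. Collecting the sign flips along the way, the symbol is -1.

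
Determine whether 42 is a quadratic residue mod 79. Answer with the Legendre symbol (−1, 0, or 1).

1

Euler's criterion: (42/79) ≡ 42^39 (mod 79).
42^2 ≡ 26 (mod 79)
42^4 ≡ 44 (mod 79)
42^8 ≡ 40 (mod 79)
42^16 ≡ 20 (mod 79)
42^32 ≡ 5 (mod 79)
42^39 = 42^(32+4+2+1) ≡ 1 (mod 79).
Result is 1, so (42/79) = 1.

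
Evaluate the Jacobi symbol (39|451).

Reciprocity: 39 ≡ 3 and 451 ≡ 3 (mod 4), so (39/451) = −(451/39).
Reduce top mod 39: now compute (22/39).
Pull out 2: since 39 ≡ 7 (mod 8), (2/39) = +1.
Reciprocity: 11 ≡ 3 and 39 ≡ 3 (mod 4), so (11/39) = −(39/11).
Reduce top mod 11: now compute (6/11).
Pull out 2: since 11 ≡ 3 (mod 8), (2/11) = -1.
Reciprocity: 3 ≡ 3 and 11 ≡ 3 (mod 4), so (3/11) = −(11/3).
Reduce top mod 3: now compute (2/3).
Pull out 2: since 3 ≡ 3 (mod 8), (2/3) = -1.
Reached (1/3) = 1. Collecting the sign flips along the way, the symbol is -1.

-1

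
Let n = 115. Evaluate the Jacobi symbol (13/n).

Reciprocity: 13 ≡ 1 and 115 ≡ 3 (mod 4), so (13/115) = +(115/13).
Reduce top mod 13: now compute (11/13).
Reciprocity: 11 ≡ 3 and 13 ≡ 1 (mod 4), so (11/13) = +(13/11).
Reduce top mod 11: now compute (2/11).
Pull out 2: since 11 ≡ 3 (mod 8), (2/11) = -1.
Reached (1/11) = 1. Collecting the sign flips along the way, the symbol is -1.

-1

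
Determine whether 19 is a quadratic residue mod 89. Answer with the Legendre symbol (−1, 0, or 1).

-1

Reciprocity: 19 ≡ 3 and 89 ≡ 1 (mod 4), so (19/89) = +(89/19).
Reduce top mod 19: now compute (13/19).
Reciprocity: 13 ≡ 1 and 19 ≡ 3 (mod 4), so (13/19) = +(19/13).
Reduce top mod 13: now compute (6/13).
Pull out 2: since 13 ≡ 5 (mod 8), (2/13) = -1.
Reciprocity: 3 ≡ 3 and 13 ≡ 1 (mod 4), so (3/13) = +(13/3).
Reduce top mod 3: now compute (1/3).
Reached (1/3) = 1. Collecting the sign flips along the way, the symbol is -1.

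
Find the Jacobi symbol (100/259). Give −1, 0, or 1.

1

Pull out 2^2: since 259 ≡ 3 (mod 8), (2/259) = -1, so (2/259)^2 = +1.
Reciprocity: 25 ≡ 1 and 259 ≡ 3 (mod 4), so (25/259) = +(259/25).
Reduce top mod 25: now compute (9/25).
Reciprocity: 9 ≡ 1 and 25 ≡ 1 (mod 4), so (9/25) = +(25/9).
Reduce top mod 9: now compute (7/9).
Reciprocity: 7 ≡ 3 and 9 ≡ 1 (mod 4), so (7/9) = +(9/7).
Reduce top mod 7: now compute (2/7).
Pull out 2: since 7 ≡ 7 (mod 8), (2/7) = +1.
Reached (1/7) = 1. Collecting the sign flips along the way, the symbol is +1.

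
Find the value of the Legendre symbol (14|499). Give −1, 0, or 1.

Pull out 2: since 499 ≡ 3 (mod 8), (2/499) = -1.
Reciprocity: 7 ≡ 3 and 499 ≡ 3 (mod 4), so (7/499) = −(499/7).
Reduce top mod 7: now compute (2/7).
Pull out 2: since 7 ≡ 7 (mod 8), (2/7) = +1.
Reached (1/7) = 1. Collecting the sign flips along the way, the symbol is +1.

1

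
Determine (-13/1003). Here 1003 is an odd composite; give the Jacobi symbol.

First reduce: -13 ≡ 990 (mod 1003).
Pull out 2: since 1003 ≡ 3 (mod 8), (2/1003) = -1.
Reciprocity: 495 ≡ 3 and 1003 ≡ 3 (mod 4), so (495/1003) = −(1003/495).
Reduce top mod 495: now compute (13/495).
Reciprocity: 13 ≡ 1 and 495 ≡ 3 (mod 4), so (13/495) = +(495/13).
Reduce top mod 13: now compute (1/13).
Reached (1/13) = 1. Collecting the sign flips along the way, the symbol is +1.

1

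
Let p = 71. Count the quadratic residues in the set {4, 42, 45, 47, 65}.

(4/71) = +1 → QR.
(42/71) = -1 → non-residue.
(45/71) = +1 → QR.
(47/71) = -1 → non-residue.
(65/71) = -1 → non-residue.
Total quadratic residues among the 5: 2.

2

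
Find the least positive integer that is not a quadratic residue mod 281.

3

(2/281) = +1, so 2 is a residue.
(3/281) = −1, so 3 is the smallest positive non-residue mod 281.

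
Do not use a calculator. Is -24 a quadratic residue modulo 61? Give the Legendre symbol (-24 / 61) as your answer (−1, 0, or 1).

-1

First reduce: -24 ≡ 37 (mod 61).
Reciprocity: 37 ≡ 1 and 61 ≡ 1 (mod 4), so (37/61) = +(61/37).
Reduce top mod 37: now compute (24/37).
Pull out 2^3: since 37 ≡ 5 (mod 8), (2/37) = -1, so (2/37)^3 = -1.
Reciprocity: 3 ≡ 3 and 37 ≡ 1 (mod 4), so (3/37) = +(37/3).
Reduce top mod 3: now compute (1/3).
Reached (1/3) = 1. Collecting the sign flips along the way, the symbol is -1.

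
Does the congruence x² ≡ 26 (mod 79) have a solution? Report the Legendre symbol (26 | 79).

Euler's criterion: (26/79) ≡ 26^39 (mod 79).
26^2 ≡ 44 (mod 79)
26^4 ≡ 40 (mod 79)
26^8 ≡ 20 (mod 79)
26^16 ≡ 5 (mod 79)
26^32 ≡ 25 (mod 79)
26^39 = 26^(32+4+2+1) ≡ 1 (mod 79).
Result is 1, so (26/79) = 1.

1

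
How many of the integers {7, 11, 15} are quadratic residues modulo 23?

0

(7/23) = -1 → non-residue.
(11/23) = -1 → non-residue.
(15/23) = -1 → non-residue.
Total quadratic residues among the 3: 0.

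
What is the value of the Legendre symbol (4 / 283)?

Pull out 2^2: since 283 ≡ 3 (mod 8), (2/283) = -1, so (2/283)^2 = +1.
Reached (1/283) = 1. Collecting the sign flips along the way, the symbol is +1.

1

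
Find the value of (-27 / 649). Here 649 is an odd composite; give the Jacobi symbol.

1

First reduce: -27 ≡ 622 (mod 649).
Pull out 2: since 649 ≡ 1 (mod 8), (2/649) = +1.
Reciprocity: 311 ≡ 3 and 649 ≡ 1 (mod 4), so (311/649) = +(649/311).
Reduce top mod 311: now compute (27/311).
Reciprocity: 27 ≡ 3 and 311 ≡ 3 (mod 4), so (27/311) = −(311/27).
Reduce top mod 27: now compute (14/27).
Pull out 2: since 27 ≡ 3 (mod 8), (2/27) = -1.
Reciprocity: 7 ≡ 3 and 27 ≡ 3 (mod 4), so (7/27) = −(27/7).
Reduce top mod 7: now compute (6/7).
Pull out 2: since 7 ≡ 7 (mod 8), (2/7) = +1.
Reciprocity: 3 ≡ 3 and 7 ≡ 3 (mod 4), so (3/7) = −(7/3).
Reduce top mod 3: now compute (1/3).
Reached (1/3) = 1. Collecting the sign flips along the way, the symbol is +1.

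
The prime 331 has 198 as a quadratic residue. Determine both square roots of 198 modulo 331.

23, 308

Since 331 ≡ 3 (mod 4), a square root of 198 is 198^((331+1)/4) = 198^83 mod 331.
Repeated squaring: 198^2≡146, 198^4≡132, 198^8≡212, 198^16≡259, 198^32≡219, 198^64≡297 (mod 331).
198^83 = 198^(64+16+2+1) ≡ 308 (mod 331).
Check: 308² = 94864 ≡ 198 (mod 331). The two roots are 23 and 308.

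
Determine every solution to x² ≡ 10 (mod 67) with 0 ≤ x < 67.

12, 55

Since 67 ≡ 3 (mod 4), a square root of 10 is 10^((67+1)/4) = 10^17 mod 67.
Repeated squaring: 10^2≡33, 10^4≡17, 10^8≡21, 10^16≡39 (mod 67).
10^17 = 10^(16+1) ≡ 55 (mod 67).
Check: 55² = 3025 ≡ 10 (mod 67). The two roots are 12 and 55.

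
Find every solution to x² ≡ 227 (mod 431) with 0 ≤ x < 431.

33, 398

Since 431 ≡ 3 (mod 4), a square root of 227 is 227^((431+1)/4) = 227^108 mod 431.
Repeated squaring: 227^2≡240, 227^4≡277, 227^8≡11, 227^16≡121, 227^32≡418, 227^64≡169 (mod 431).
227^108 = 227^(64+32+8+4) ≡ 33 (mod 431).
Check: 33² = 1089 ≡ 227 (mod 431). The two roots are 33 and 398.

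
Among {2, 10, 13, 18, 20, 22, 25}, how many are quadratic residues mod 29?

4

(2/29) = -1 → non-residue.
(10/29) = -1 → non-residue.
(13/29) = +1 → QR.
(18/29) = -1 → non-residue.
(20/29) = +1 → QR.
(22/29) = +1 → QR.
(25/29) = +1 → QR.
Total quadratic residues among the 7: 4.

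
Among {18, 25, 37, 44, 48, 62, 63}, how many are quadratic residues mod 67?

(18/67) = -1 → non-residue.
(25/67) = +1 → QR.
(37/67) = +1 → QR.
(44/67) = -1 → non-residue.
(48/67) = -1 → non-residue.
(62/67) = +1 → QR.
(63/67) = -1 → non-residue.
Total quadratic residues among the 7: 3.

3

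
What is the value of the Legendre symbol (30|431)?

1

Euler's criterion: (30/431) ≡ 30^215 (mod 431).
30^2 ≡ 38 (mod 431)
30^4 ≡ 151 (mod 431)
30^8 ≡ 389 (mod 431)
30^16 ≡ 40 (mod 431)
30^32 ≡ 307 (mod 431)
30^64 ≡ 291 (mod 431)
30^128 ≡ 205 (mod 431)
30^215 = 30^(128+64+16+4+2+1) ≡ 1 (mod 431).
Result is 1, so (30/431) = 1.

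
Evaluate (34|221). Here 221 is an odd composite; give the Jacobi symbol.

0

Pull out 2: since 221 ≡ 5 (mod 8), (2/221) = -1.
Reciprocity: 17 ≡ 1 and 221 ≡ 1 (mod 4), so (17/221) = +(221/17).
Reduce top mod 17: now compute (0/17).
Top reduces to 0: gcd > 1, so the symbol is 0.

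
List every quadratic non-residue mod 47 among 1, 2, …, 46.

Square k = 1,…,23 (k and 47−k give the same square):
1²=1, 2²=4, 3²=9, 4²=16, 5²=25, 6²=36, 7²≡2, 8²≡17, 9²≡34, 10²≡6, 11²≡27, 12²≡3, 13²≡28, 14²≡8, 15²≡37, 16²≡21, 17²≡7, 18²≡42, 19²≡32, 20²≡24, 21²≡18, 22²≡14, 23²≡12 (mod 47).
The residues are {1, 2, 3, 4, 6, 7, 8, 9, 12, 14, 16, 17, 18, 21, 24, 25, 27, 28, 32, 34, 36, 37, 42}; the non-residues are the remaining 23 nonzero classes.

5 10 11 13 15 19 20 22 23 26 29 30 31 33 35 38 39 40 41 43 44 45 46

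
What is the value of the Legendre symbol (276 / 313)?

Euler's criterion: (276/313) ≡ 276^156 (mod 313).
276^2 ≡ 117 (mod 313)
276^4 ≡ 230 (mod 313)
276^8 ≡ 3 (mod 313)
276^16 ≡ 9 (mod 313)
276^32 ≡ 81 (mod 313)
276^64 ≡ 301 (mod 313)
276^128 ≡ 144 (mod 313)
276^156 = 276^(128+16+8+4) ≡ 312 (mod 313).
Result is 312 ≡ −1, so (276/313) = −1.

-1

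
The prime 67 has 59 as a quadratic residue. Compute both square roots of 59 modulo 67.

27, 40

Since 67 ≡ 3 (mod 4), a square root of 59 is 59^((67+1)/4) = 59^17 mod 67.
Repeated squaring: 59^2≡64, 59^4≡9, 59^8≡14, 59^16≡62 (mod 67).
59^17 = 59^(16+1) ≡ 40 (mod 67).
Check: 40² = 1600 ≡ 59 (mod 67). The two roots are 27 and 40.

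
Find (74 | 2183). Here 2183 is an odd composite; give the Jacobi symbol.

Pull out 2: since 2183 ≡ 7 (mod 8), (2/2183) = +1.
Reciprocity: 37 ≡ 1 and 2183 ≡ 3 (mod 4), so (37/2183) = +(2183/37).
Reduce top mod 37: now compute (0/37).
Top reduces to 0: gcd > 1, so the symbol is 0.

0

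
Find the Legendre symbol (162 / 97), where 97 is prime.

1

First reduce: 162 ≡ 65 (mod 97).
Reciprocity: 65 ≡ 1 and 97 ≡ 1 (mod 4), so (65/97) = +(97/65).
Reduce top mod 65: now compute (32/65).
Pull out 2^5: since 65 ≡ 1 (mod 8), (2/65) = +1, so (2/65)^5 = +1.
Reached (1/65) = 1. Collecting the sign flips along the way, the symbol is +1.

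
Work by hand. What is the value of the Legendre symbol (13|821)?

Euler's criterion: (13/821) ≡ 13^410 (mod 821).
13^2 ≡ 169 (mod 821)
13^4 ≡ 647 (mod 821)
13^8 ≡ 720 (mod 821)
13^16 ≡ 349 (mod 821)
13^32 ≡ 293 (mod 821)
13^64 ≡ 465 (mod 821)
13^128 ≡ 302 (mod 821)
13^256 ≡ 73 (mod 821)
13^410 = 13^(256+128+16+8+2) ≡ 820 (mod 821).
Result is 820 ≡ −1, so (13/821) = −1.

-1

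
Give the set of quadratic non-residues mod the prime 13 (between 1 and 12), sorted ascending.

2, 5, 6, 7, 8, 11

Square k = 1,…,6 (k and 13−k give the same square):
1²=1, 2²=4, 3²=9, 4²≡3, 5²≡12, 6²≡10 (mod 13).
The residues are {1, 3, 4, 9, 10, 12}; the non-residues are the remaining 6 nonzero classes.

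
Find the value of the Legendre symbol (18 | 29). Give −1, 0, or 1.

Euler's criterion: (18/29) ≡ 18^14 (mod 29).
18^2 ≡ 5 (mod 29)
18^4 ≡ 25 (mod 29)
18^8 ≡ 16 (mod 29)
18^14 = 18^(8+4+2) ≡ 28 (mod 29).
Result is 28 ≡ −1, so (18/29) = −1.

-1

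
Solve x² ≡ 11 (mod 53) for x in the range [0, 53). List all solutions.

53 ≡ 1 (mod 4), so we find a root by search.
Trying successive values, 8² = 64 ≡ 11 (mod 53). The other root is 53 − 8 = 45.

8, 45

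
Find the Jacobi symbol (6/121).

1

Pull out 2: since 121 ≡ 1 (mod 8), (2/121) = +1.
Reciprocity: 3 ≡ 3 and 121 ≡ 1 (mod 4), so (3/121) = +(121/3).
Reduce top mod 3: now compute (1/3).
Reached (1/3) = 1. Collecting the sign flips along the way, the symbol is +1.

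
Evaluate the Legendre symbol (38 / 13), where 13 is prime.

First reduce: 38 ≡ 12 (mod 13).
Pull out 2^2: since 13 ≡ 5 (mod 8), (2/13) = -1, so (2/13)^2 = +1.
Reciprocity: 3 ≡ 3 and 13 ≡ 1 (mod 4), so (3/13) = +(13/3).
Reduce top mod 3: now compute (1/3).
Reached (1/3) = 1. Collecting the sign flips along the way, the symbol is +1.

1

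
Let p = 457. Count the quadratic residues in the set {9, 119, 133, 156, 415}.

(9/457) = +1 → QR.
(119/457) = +1 → QR.
(133/457) = +1 → QR.
(156/457) = -1 → non-residue.
(415/457) = +1 → QR.
Total quadratic residues among the 5: 4.

4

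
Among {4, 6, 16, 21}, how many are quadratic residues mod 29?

3

(4/29) = +1 → QR.
(6/29) = +1 → QR.
(16/29) = +1 → QR.
(21/29) = -1 → non-residue.
Total quadratic residues among the 4: 3.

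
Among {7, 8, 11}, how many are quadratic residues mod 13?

0

(7/13) = -1 → non-residue.
(8/13) = -1 → non-residue.
(11/13) = -1 → non-residue.
Total quadratic residues among the 3: 0.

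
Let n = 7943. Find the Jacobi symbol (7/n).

1

Reciprocity: 7 ≡ 3 and 7943 ≡ 3 (mod 4), so (7/7943) = −(7943/7).
Reduce top mod 7: now compute (5/7).
Reciprocity: 5 ≡ 1 and 7 ≡ 3 (mod 4), so (5/7) = +(7/5).
Reduce top mod 5: now compute (2/5).
Pull out 2: since 5 ≡ 5 (mod 8), (2/5) = -1.
Reached (1/5) = 1. Collecting the sign flips along the way, the symbol is +1.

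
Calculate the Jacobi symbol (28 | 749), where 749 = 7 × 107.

0

Pull out 2^2: since 749 ≡ 5 (mod 8), (2/749) = -1, so (2/749)^2 = +1.
Reciprocity: 7 ≡ 3 and 749 ≡ 1 (mod 4), so (7/749) = +(749/7).
Reduce top mod 7: now compute (0/7).
Top reduces to 0: gcd > 1, so the symbol is 0.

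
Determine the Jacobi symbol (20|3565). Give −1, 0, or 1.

0

Pull out 2^2: since 3565 ≡ 5 (mod 8), (2/3565) = -1, so (2/3565)^2 = +1.
Reciprocity: 5 ≡ 1 and 3565 ≡ 1 (mod 4), so (5/3565) = +(3565/5).
Reduce top mod 5: now compute (0/5).
Top reduces to 0: gcd > 1, so the symbol is 0.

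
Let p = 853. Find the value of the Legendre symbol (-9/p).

First reduce: -9 ≡ 844 (mod 853).
Pull out 2^2: since 853 ≡ 5 (mod 8), (2/853) = -1, so (2/853)^2 = +1.
Reciprocity: 211 ≡ 3 and 853 ≡ 1 (mod 4), so (211/853) = +(853/211).
Reduce top mod 211: now compute (9/211).
Reciprocity: 9 ≡ 1 and 211 ≡ 3 (mod 4), so (9/211) = +(211/9).
Reduce top mod 9: now compute (4/9).
Pull out 2^2: since 9 ≡ 1 (mod 8), (2/9) = +1, so (2/9)^2 = +1.
Reached (1/9) = 1. Collecting the sign flips along the way, the symbol is +1.

1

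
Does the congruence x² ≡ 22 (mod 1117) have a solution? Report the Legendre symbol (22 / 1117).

1

Pull out 2: since 1117 ≡ 5 (mod 8), (2/1117) = -1.
Reciprocity: 11 ≡ 3 and 1117 ≡ 1 (mod 4), so (11/1117) = +(1117/11).
Reduce top mod 11: now compute (6/11).
Pull out 2: since 11 ≡ 3 (mod 8), (2/11) = -1.
Reciprocity: 3 ≡ 3 and 11 ≡ 3 (mod 4), so (3/11) = −(11/3).
Reduce top mod 3: now compute (2/3).
Pull out 2: since 3 ≡ 3 (mod 8), (2/3) = -1.
Reached (1/3) = 1. Collecting the sign flips along the way, the symbol is +1.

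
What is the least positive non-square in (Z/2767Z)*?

(2/2767) = +1, so 2 is a residue.
(3/2767) = −1, so 3 is the smallest positive non-residue mod 2767.

3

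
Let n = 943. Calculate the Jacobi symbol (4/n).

1

Pull out 2^2: since 943 ≡ 7 (mod 8), (2/943) = +1, so (2/943)^2 = +1.
Reached (1/943) = 1. Collecting the sign flips along the way, the symbol is +1.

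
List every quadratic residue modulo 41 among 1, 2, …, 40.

1, 2, 4, 5, 8, 9, 10, 16, 18, 20, 21, 23, 25, 31, 32, 33, 36, 37, 39, 40

Square k = 1,…,20 (k and 41−k give the same square):
1²=1, 2²=4, 3²=9, 4²=16, 5²=25, 6²=36, 7²≡8, 8²≡23, 9²≡40, 10²≡18, 11²≡39, 12²≡21, 13²≡5, 14²≡32, 15²≡20, 16²≡10, 17²≡2, 18²≡37, 19²≡33, 20²≡31 (mod 41).
So the quadratic residues mod 41 are {1, 2, 4, 5, 8, 9, 10, 16, 18, 20, 21, 23, 25, 31, 32, 33, 36, 37, 39, 40}.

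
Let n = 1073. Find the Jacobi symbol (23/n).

-1

Reciprocity: 23 ≡ 3 and 1073 ≡ 1 (mod 4), so (23/1073) = +(1073/23).
Reduce top mod 23: now compute (15/23).
Reciprocity: 15 ≡ 3 and 23 ≡ 3 (mod 4), so (15/23) = −(23/15).
Reduce top mod 15: now compute (8/15).
Pull out 2^3: since 15 ≡ 7 (mod 8), (2/15) = +1, so (2/15)^3 = +1.
Reached (1/15) = 1. Collecting the sign flips along the way, the symbol is -1.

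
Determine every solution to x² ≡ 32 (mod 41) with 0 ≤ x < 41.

41 ≡ 1 (mod 4), so we find a root by search.
Trying successive values, 14² = 196 ≡ 32 (mod 41). The other root is 41 − 14 = 27.

14, 27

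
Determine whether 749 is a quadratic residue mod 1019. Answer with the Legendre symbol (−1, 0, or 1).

Reciprocity: 749 ≡ 1 and 1019 ≡ 3 (mod 4), so (749/1019) = +(1019/749).
Reduce top mod 749: now compute (270/749).
Pull out 2: since 749 ≡ 5 (mod 8), (2/749) = -1.
Reciprocity: 135 ≡ 3 and 749 ≡ 1 (mod 4), so (135/749) = +(749/135).
Reduce top mod 135: now compute (74/135).
Pull out 2: since 135 ≡ 7 (mod 8), (2/135) = +1.
Reciprocity: 37 ≡ 1 and 135 ≡ 3 (mod 4), so (37/135) = +(135/37).
Reduce top mod 37: now compute (24/37).
Pull out 2^3: since 37 ≡ 5 (mod 8), (2/37) = -1, so (2/37)^3 = -1.
Reciprocity: 3 ≡ 3 and 37 ≡ 1 (mod 4), so (3/37) = +(37/3).
Reduce top mod 3: now compute (1/3).
Reached (1/3) = 1. Collecting the sign flips along the way, the symbol is +1.

1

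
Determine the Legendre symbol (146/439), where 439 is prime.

Euler's criterion: (146/439) ≡ 146^219 (mod 439).
146^2 ≡ 244 (mod 439)
146^4 ≡ 271 (mod 439)
146^8 ≡ 128 (mod 439)
146^16 ≡ 141 (mod 439)
146^32 ≡ 126 (mod 439)
146^64 ≡ 72 (mod 439)
146^128 ≡ 355 (mod 439)
146^219 = 146^(128+64+16+8+2+1) ≡ 1 (mod 439).
Result is 1, so (146/439) = 1.

1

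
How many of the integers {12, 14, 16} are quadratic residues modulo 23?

(12/23) = +1 → QR.
(14/23) = -1 → non-residue.
(16/23) = +1 → QR.
Total quadratic residues among the 3: 2.

2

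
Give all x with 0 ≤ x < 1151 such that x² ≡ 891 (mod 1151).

Since 1151 ≡ 3 (mod 4), a square root of 891 is 891^((1151+1)/4) = 891^288 mod 1151.
Repeated squaring: 891^2≡842, 891^4≡1099, 891^8≡402, 891^16≡464, 891^32≡59, 891^64≡28, 891^128≡784, 891^256≡22 (mod 1151).
891^288 = 891^(256+32) ≡ 147 (mod 1151).
Check: 147² = 21609 ≡ 891 (mod 1151). The two roots are 147 and 1004.

147, 1004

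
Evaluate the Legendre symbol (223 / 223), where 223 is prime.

First reduce: 223 ≡ 0 (mod 223).
Top reduces to 0: gcd > 1, so the symbol is 0.

0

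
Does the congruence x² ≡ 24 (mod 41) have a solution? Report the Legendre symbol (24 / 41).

-1

Pull out 2^3: since 41 ≡ 1 (mod 8), (2/41) = +1, so (2/41)^3 = +1.
Reciprocity: 3 ≡ 3 and 41 ≡ 1 (mod 4), so (3/41) = +(41/3).
Reduce top mod 3: now compute (2/3).
Pull out 2: since 3 ≡ 3 (mod 8), (2/3) = -1.
Reached (1/3) = 1. Collecting the sign flips along the way, the symbol is -1.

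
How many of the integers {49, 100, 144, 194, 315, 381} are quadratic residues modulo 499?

4

(49/499) = +1 → QR.
(100/499) = +1 → QR.
(144/499) = +1 → QR.
(194/499) = +1 → QR.
(315/499) = -1 → non-residue.
(381/499) = -1 → non-residue.
Total quadratic residues among the 6: 4.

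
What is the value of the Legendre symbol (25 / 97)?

1

Euler's criterion: (25/97) ≡ 25^48 (mod 97).
25^2 ≡ 43 (mod 97)
25^4 ≡ 6 (mod 97)
25^8 ≡ 36 (mod 97)
25^16 ≡ 35 (mod 97)
25^32 ≡ 61 (mod 97)
25^48 = 25^(32+16) ≡ 1 (mod 97).
Result is 1, so (25/97) = 1.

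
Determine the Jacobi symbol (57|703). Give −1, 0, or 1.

0

Reciprocity: 57 ≡ 1 and 703 ≡ 3 (mod 4), so (57/703) = +(703/57).
Reduce top mod 57: now compute (19/57).
Reciprocity: 19 ≡ 3 and 57 ≡ 1 (mod 4), so (19/57) = +(57/19).
Reduce top mod 19: now compute (0/19).
Top reduces to 0: gcd > 1, so the symbol is 0.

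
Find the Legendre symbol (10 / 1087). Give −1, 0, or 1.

Pull out 2: since 1087 ≡ 7 (mod 8), (2/1087) = +1.
Reciprocity: 5 ≡ 1 and 1087 ≡ 3 (mod 4), so (5/1087) = +(1087/5).
Reduce top mod 5: now compute (2/5).
Pull out 2: since 5 ≡ 5 (mod 8), (2/5) = -1.
Reached (1/5) = 1. Collecting the sign flips along the way, the symbol is -1.

-1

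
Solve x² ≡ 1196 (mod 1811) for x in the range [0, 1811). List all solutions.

Since 1811 ≡ 3 (mod 4), a square root of 1196 is 1196^((1811+1)/4) = 1196^453 mod 1811.
Repeated squaring: 1196^2≡1537, 1196^4≡825, 1196^8≡1500, 1196^16≡738, 1196^32≡1344, 1196^64≡769, 1196^128≡975, 1196^256≡1661 (mod 1811).
1196^453 = 1196^(256+128+64+4+1) ≡ 207 (mod 1811).
Check: 207² = 42849 ≡ 1196 (mod 1811). The two roots are 207 and 1604.

207, 1604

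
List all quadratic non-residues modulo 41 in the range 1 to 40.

Square k = 1,…,20 (k and 41−k give the same square):
1²=1, 2²=4, 3²=9, 4²=16, 5²=25, 6²=36, 7²≡8, 8²≡23, 9²≡40, 10²≡18, 11²≡39, 12²≡21, 13²≡5, 14²≡32, 15²≡20, 16²≡10, 17²≡2, 18²≡37, 19²≡33, 20²≡31 (mod 41).
The residues are {1, 2, 4, 5, 8, 9, 10, 16, 18, 20, 21, 23, 25, 31, 32, 33, 36, 37, 39, 40}; the non-residues are the remaining 20 nonzero classes.

3 6 7 11 12 13 14 15 17 19 22 24 26 27 28 29 30 34 35 38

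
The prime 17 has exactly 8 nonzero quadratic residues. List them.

Square k = 1,…,8 (k and 17−k give the same square):
1²=1, 2²=4, 3²=9, 4²=16, 5²≡8, 6²≡2, 7²≡15, 8²≡13 (mod 17).
So the quadratic residues mod 17 are {1, 2, 4, 8, 9, 13, 15, 16}.

1, 2, 4, 8, 9, 13, 15, 16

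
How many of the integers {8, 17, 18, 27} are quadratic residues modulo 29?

(8/29) = -1 → non-residue.
(17/29) = -1 → non-residue.
(18/29) = -1 → non-residue.
(27/29) = -1 → non-residue.
Total quadratic residues among the 4: 0.

0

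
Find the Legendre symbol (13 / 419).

Euler's criterion: (13/419) ≡ 13^209 (mod 419).
13^2 ≡ 169 (mod 419)
13^4 ≡ 69 (mod 419)
13^8 ≡ 152 (mod 419)
13^16 ≡ 59 (mod 419)
13^32 ≡ 129 (mod 419)
13^64 ≡ 300 (mod 419)
13^128 ≡ 334 (mod 419)
13^209 = 13^(128+64+16+1) ≡ 1 (mod 419).
Result is 1, so (13/419) = 1.

1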